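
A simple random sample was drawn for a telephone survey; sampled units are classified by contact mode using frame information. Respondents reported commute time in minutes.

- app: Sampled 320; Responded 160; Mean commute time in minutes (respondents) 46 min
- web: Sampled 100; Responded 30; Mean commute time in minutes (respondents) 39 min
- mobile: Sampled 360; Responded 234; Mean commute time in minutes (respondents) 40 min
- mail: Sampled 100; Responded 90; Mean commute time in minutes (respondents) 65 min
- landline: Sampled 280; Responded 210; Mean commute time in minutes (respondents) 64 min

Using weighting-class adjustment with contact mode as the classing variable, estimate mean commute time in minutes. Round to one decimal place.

Response rates by class: app 160/320 = 50%, web 30/100 = 30%, mobile 234/360 = 65%, mail 90/100 = 90%, landline 210/280 = 75%.
Each respondent's weight = sampled/responded in their class; summing within a class gives n_sampled, so:
  app: 320 × 46 = 14,720
  web: 100 × 39 = 3900
  mobile: 360 × 40 = 14,400
  mail: 100 × 65 = 6500
  landline: 280 × 64 = 17,920
Adjusted estimate = 57,440 / 1,160 = 49.5172 → 49.5.

49.5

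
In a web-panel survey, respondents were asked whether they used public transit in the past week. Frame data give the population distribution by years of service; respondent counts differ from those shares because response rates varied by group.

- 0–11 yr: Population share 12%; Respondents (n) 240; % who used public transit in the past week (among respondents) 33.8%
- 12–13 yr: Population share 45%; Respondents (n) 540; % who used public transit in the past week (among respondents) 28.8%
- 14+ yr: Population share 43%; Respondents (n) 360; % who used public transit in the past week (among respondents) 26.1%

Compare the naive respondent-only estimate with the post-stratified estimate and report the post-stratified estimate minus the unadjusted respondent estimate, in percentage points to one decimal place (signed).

Naive respondent-only estimate (weights = respondent counts):
  (240/1140)×33.8 + (540/1140)×28.8 + (360/1140)×26.1 = 29%
Post-stratified estimate weights by population shares:
  0.12×33.8 + 0.45×28.8 + 0.43×26.1 = 28.239%
Difference = 28.239 − 29 = -0.761 pp.

-0.8 percentage points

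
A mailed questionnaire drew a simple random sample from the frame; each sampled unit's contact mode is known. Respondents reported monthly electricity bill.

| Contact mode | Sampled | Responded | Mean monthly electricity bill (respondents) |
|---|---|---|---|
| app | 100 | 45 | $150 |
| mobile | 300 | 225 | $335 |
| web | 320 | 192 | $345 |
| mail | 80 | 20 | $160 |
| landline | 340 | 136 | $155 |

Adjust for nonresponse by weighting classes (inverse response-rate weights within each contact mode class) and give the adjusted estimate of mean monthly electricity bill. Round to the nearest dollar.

$256

Class response rates: app 45/100 = 45%, mobile 225/300 = 75%, web 192/320 = 60%, mail 20/80 = 25%, landline 136/340 = 40%.
Each respondent's weight = sampled/responded in their class; summing within a class gives n_sampled, so:
  app: 100 × 150 = 15,000
  mobile: 300 × 335 = 100,500
  web: 320 × 345 = 110,400
  mail: 80 × 160 = 12,800
  landline: 340 × 155 = 52,700
Adjusted estimate = 291,400 / 1,140 = 255.614 → $256.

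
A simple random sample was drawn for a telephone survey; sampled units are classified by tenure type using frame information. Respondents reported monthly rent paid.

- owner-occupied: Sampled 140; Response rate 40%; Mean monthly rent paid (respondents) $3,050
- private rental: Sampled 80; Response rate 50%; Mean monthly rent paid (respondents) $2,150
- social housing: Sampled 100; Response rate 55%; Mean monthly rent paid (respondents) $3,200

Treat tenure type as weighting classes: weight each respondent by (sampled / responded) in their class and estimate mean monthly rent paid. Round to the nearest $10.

Each respondent's weight = sampled/responded in their class; summing within a class gives n_sampled, so:
  owner-occupied: 140 × 3050 = 427,000
  private rental: 80 × 2150 = 172,000
  social housing: 100 × 3200 = 320,000
Adjusted estimate = 919,000 / 320 = 2871.88 → $2,870.

$2,870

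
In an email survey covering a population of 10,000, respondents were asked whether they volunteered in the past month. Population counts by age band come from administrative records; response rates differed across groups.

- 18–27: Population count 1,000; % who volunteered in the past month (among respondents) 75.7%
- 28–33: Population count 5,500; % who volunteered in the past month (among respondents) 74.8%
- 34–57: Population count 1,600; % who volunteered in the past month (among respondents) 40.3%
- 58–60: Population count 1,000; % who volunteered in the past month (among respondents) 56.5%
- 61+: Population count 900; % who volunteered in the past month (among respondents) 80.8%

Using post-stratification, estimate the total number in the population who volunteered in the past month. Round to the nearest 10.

6,810

Each cell contributes its population count × the respondent rate:
  18–27: 1,000 × 75.7% = 757
  28–33: 5,500 × 74.8% = 4114
  34–57: 1,600 × 40.3% = 644.8
  58–60: 1,000 × 56.5% = 565
  61+: 900 × 80.8% = 727.2
Estimated total = 6808 → 6,810.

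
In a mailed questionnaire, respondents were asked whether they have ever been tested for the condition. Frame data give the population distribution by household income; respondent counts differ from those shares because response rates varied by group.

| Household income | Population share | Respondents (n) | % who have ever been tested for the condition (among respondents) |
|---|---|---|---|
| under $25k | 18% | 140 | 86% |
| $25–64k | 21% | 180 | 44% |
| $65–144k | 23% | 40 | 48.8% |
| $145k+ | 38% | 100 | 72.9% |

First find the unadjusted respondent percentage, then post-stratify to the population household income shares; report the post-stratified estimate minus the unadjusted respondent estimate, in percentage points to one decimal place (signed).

Unadjusted (pooled respondent) estimate weights by respondent counts:
  (140/460)×86 + (180/460)×44 + (40/460)×48.8 + (100/460)×72.9 = 63.4826%
Reweighting by population household income shares:
  0.18×86 + 0.21×44 + 0.23×48.8 + 0.38×72.9 = 63.646%
Difference = 63.646 − 63.4826 = 0.1634 pp.

+0.2 percentage points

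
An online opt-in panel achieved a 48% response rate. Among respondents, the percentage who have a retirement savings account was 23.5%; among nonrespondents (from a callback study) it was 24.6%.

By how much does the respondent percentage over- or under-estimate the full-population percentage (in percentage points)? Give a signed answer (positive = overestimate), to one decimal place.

-0.6 percentage points

Nonresponse fraction = 1 − 0.48 = 0.52.
Bias = (nonresponse fraction) × (respondent percentage − nonrespondent percentage)
     = 0.52 × (23.5 − 24.6) = 0.52 × -1.1 = -0.572.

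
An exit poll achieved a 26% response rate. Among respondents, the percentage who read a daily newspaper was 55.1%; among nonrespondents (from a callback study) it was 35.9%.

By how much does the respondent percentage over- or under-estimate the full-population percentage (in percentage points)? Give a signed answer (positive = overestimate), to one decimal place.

+14.2 percentage points

Nonresponse fraction = 1 − 0.26 = 0.74.
Bias = (nonresponse fraction) × (respondent percentage − nonrespondent percentage)
     = 0.74 × (55.1 − 35.9) = 0.74 × 19.2 = 14.208.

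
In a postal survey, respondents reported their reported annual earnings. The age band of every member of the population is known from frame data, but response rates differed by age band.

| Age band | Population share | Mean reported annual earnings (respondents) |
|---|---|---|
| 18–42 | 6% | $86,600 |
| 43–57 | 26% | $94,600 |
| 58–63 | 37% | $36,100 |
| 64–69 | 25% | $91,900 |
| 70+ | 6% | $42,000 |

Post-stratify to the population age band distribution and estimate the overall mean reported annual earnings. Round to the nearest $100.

Weight each group's respondent value by its population share:
  18–42: 0.06 × 86,600 = 5196
  43–57: 0.26 × 94,600 = 24,596
  58–63: 0.37 × 36,100 = 13,357
  64–69: 0.25 × 91,900 = 22,975
  70+: 0.06 × 42,000 = 2520
Post-stratified estimate = 68,644 → $68,600.

$68,600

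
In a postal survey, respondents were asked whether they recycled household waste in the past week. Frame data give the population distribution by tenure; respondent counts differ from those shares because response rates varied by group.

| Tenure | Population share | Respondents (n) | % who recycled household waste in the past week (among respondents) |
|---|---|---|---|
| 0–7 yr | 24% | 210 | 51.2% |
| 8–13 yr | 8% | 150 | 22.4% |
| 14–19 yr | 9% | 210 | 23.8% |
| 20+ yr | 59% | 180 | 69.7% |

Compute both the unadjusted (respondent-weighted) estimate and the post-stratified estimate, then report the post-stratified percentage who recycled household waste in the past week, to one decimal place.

57.3%

Naive respondent-only estimate (weights = respondent counts):
  (210/750)×51.2 + (150/750)×22.4 + (210/750)×23.8 + (180/750)×69.7 = 42.208%
Reweighting by population tenure shares:
  0.24×51.2 + 0.08×22.4 + 0.09×23.8 + 0.59×69.7 = 57.345%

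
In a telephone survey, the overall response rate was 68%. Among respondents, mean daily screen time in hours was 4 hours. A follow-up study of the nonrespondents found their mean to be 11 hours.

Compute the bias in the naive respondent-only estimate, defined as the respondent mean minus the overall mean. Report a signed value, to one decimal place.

Nonresponse fraction = 1 − 0.68 = 0.32.
Bias = (nonresponse fraction) × (respondent mean − nonrespondent mean)
     = 0.32 × (4 − 11) = 0.32 × -7 = -2.24.

-2.2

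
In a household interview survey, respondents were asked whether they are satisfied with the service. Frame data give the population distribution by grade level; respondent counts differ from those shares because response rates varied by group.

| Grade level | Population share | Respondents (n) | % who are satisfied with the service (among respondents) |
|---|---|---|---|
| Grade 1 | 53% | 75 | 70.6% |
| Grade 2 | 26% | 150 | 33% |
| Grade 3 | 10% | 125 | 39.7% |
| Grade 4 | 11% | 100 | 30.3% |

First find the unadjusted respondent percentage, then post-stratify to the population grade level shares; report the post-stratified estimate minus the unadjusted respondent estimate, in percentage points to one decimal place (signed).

Naive respondent-only estimate (weights = respondent counts):
  (75/450)×70.6 + (150/450)×33 + (125/450)×39.7 + (100/450)×30.3 = 40.5278%
Post-stratified estimate weights by population shares:
  0.53×70.6 + 0.26×33 + 0.1×39.7 + 0.11×30.3 = 53.301%
Difference = 53.301 − 40.5278 = 12.7732 pp.

+12.8 percentage points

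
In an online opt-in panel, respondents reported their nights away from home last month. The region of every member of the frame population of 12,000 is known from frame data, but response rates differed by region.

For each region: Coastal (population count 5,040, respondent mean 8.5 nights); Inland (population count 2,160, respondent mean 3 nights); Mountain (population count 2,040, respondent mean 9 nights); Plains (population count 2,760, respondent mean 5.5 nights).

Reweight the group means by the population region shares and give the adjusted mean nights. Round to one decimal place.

Reweight to the known region distribution:
  Coastal: (5,040/12,000) × 8.5 = 3.57
  Inland: (2,160/12,000) × 3 = 0.54
  Mountain: (2,040/12,000) × 9 = 1.53
  Plains: (2,760/12,000) × 5.5 = 1.265
Post-stratified estimate = 6.905 → 6.9.

6.9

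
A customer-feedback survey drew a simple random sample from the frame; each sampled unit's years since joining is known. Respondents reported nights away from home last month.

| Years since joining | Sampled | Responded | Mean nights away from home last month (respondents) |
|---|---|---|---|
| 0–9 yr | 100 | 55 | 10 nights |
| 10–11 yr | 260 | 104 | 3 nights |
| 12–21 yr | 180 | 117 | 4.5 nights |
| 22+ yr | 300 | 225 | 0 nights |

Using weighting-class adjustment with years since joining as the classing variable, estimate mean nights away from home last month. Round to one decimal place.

Response rates by class: 0–9 yr 55/100 = 55%, 10–11 yr 104/260 = 40%, 12–21 yr 117/180 = 65%, 22+ yr 225/300 = 75%.
Each respondent's weight = sampled/responded in their class; summing within a class gives n_sampled, so:
  0–9 yr: 100 × 10 = 1000
  10–11 yr: 260 × 3 = 780
  12–21 yr: 180 × 4.5 = 810
  22+ yr: 300 × 0 = 0
Adjusted estimate = 2590 / 840 = 3.08333 → 3.1.

3.1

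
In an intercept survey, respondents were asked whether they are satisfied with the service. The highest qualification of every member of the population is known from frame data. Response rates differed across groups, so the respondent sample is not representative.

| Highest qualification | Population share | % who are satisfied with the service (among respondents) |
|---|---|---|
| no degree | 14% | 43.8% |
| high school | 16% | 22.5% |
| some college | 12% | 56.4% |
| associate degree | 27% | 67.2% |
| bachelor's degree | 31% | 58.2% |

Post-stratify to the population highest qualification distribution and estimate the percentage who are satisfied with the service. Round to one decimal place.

52.7%

Reweight to the known highest qualification distribution:
  no degree: 0.14 × 43.8 = 6.132
  high school: 0.16 × 22.5 = 3.6
  some college: 0.12 × 56.4 = 6.768
  associate degree: 0.27 × 67.2 = 18.144
  bachelor's degree: 0.31 × 58.2 = 18.042
Post-stratified estimate = 52.686 → 52.7%.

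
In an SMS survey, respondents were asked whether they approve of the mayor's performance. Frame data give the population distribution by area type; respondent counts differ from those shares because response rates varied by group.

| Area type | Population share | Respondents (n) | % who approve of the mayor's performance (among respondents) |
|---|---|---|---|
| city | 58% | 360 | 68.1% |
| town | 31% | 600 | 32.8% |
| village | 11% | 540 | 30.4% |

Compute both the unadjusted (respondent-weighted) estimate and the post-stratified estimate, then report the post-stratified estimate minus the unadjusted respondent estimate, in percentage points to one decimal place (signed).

Unadjusted (pooled respondent) estimate weights by respondent counts:
  (360/1500)×68.1 + (600/1500)×32.8 + (540/1500)×30.4 = 40.408%
Reweighting by population area type shares:
  0.58×68.1 + 0.31×32.8 + 0.11×30.4 = 53.01%
Difference = 53.01 − 40.408 = 12.602 pp.

+12.6 percentage points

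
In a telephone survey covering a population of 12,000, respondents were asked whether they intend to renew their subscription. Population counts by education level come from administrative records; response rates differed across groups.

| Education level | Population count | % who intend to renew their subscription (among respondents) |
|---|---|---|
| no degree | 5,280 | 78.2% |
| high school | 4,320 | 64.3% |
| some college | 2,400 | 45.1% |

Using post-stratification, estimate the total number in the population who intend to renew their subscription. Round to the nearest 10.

Estimated count per cell = population count × respondent percentage:
  no degree: 5,280 × 78.2% = 4128.96
  high school: 4,320 × 64.3% = 2777.76
  some college: 2,400 × 45.1% = 1082.4
Estimated total = 7989.12 → 7,990.

7,990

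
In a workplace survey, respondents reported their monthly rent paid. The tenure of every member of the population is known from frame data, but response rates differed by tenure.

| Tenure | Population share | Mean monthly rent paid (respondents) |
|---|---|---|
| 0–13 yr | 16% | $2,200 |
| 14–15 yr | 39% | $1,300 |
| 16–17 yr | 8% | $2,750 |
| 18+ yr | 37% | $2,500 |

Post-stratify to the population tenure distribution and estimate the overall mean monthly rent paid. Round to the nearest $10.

$2,000

Reweight to the known tenure distribution:
  0–13 yr: 0.16 × 2200 = 352
  14–15 yr: 0.39 × 1300 = 507
  16–17 yr: 0.08 × 2750 = 220
  18+ yr: 0.37 × 2500 = 925
Post-stratified estimate = 2004 → $2,000.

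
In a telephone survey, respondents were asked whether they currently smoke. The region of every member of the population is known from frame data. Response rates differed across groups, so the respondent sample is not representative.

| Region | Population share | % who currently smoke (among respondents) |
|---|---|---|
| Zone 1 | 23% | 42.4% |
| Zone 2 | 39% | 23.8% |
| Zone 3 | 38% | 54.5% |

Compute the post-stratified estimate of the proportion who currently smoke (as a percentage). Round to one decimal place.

Post-stratification weights by population share, not respondent share:
  Zone 1: 0.23 × 42.4 = 9.752
  Zone 2: 0.39 × 23.8 = 9.282
  Zone 3: 0.38 × 54.5 = 20.71
Post-stratified estimate = 39.744 → 39.7%.

39.7%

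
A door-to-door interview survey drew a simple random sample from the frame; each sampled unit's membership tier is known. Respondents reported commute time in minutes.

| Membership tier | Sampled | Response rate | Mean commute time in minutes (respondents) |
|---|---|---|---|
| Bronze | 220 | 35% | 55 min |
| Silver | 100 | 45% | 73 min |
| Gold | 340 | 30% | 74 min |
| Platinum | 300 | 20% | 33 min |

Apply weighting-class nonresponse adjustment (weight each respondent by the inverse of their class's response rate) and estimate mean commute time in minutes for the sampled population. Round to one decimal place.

56.7

Inverse-response-rate weighting restores each class to its sampled count, so class totals weight by n_sampled:
  Bronze: 220 × 55 = 12,100
  Silver: 100 × 73 = 7300
  Gold: 340 × 74 = 25,160
  Platinum: 300 × 33 = 9900
Adjusted estimate = 54,460 / 960 = 56.7292 → 56.7.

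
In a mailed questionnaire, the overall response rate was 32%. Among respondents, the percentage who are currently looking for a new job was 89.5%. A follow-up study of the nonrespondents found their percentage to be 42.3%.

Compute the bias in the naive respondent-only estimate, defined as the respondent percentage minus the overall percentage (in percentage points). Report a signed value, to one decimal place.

+32.1 percentage points

Nonresponse fraction = 1 − 0.32 = 0.68.
Bias = (nonresponse fraction) × (respondent percentage − nonrespondent percentage)
     = 0.68 × (89.5 − 42.3) = 0.68 × 47.2 = 32.096.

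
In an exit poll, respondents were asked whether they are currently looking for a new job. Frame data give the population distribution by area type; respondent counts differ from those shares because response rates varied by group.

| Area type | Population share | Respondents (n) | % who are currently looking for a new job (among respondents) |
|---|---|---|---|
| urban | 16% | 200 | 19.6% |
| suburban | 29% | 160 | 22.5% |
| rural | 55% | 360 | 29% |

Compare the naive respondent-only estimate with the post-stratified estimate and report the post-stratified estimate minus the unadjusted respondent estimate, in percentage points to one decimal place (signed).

Without adjustment, the pooled respondent share is:
  (200/720)×19.6 + (160/720)×22.5 + (360/720)×29 = 24.9444%
Post-stratified estimate weights by population shares:
  0.16×19.6 + 0.29×22.5 + 0.55×29 = 25.611%
Difference = 25.611 − 24.9444 = 0.6666 pp.

+0.7 percentage points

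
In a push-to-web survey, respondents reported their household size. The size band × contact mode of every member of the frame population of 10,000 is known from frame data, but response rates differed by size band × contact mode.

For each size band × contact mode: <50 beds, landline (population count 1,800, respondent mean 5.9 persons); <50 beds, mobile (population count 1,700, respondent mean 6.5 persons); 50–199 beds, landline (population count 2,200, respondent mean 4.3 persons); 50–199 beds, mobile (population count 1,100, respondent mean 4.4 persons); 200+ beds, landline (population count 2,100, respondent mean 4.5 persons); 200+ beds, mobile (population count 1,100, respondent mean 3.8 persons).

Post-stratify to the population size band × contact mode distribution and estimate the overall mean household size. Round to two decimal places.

Weight each group's respondent value by its population share:
  <50 beds, landline: (1,800/10,000) × 5.9 = 1.062
  <50 beds, mobile: (1,700/10,000) × 6.5 = 1.105
  50–199 beds, landline: (2,200/10,000) × 4.3 = 0.946
  50–199 beds, mobile: (1,100/10,000) × 4.4 = 0.484
  200+ beds, landline: (2,100/10,000) × 4.5 = 0.945
  200+ beds, mobile: (1,100/10,000) × 3.8 = 0.418
Post-stratified estimate = 4.96 → 4.96.

4.96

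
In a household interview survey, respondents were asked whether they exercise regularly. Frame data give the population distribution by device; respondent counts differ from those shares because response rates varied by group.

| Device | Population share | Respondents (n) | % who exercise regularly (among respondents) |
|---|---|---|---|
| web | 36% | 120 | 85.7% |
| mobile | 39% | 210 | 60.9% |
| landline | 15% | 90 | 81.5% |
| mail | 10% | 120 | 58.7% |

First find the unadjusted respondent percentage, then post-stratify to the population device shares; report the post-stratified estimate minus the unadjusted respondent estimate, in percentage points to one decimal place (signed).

+3.3 percentage points

Naive respondent-only estimate (weights = respondent counts):
  (120/540)×85.7 + (210/540)×60.9 + (90/540)×81.5 + (120/540)×58.7 = 69.3556%
Reweighting by population device shares:
  0.36×85.7 + 0.39×60.9 + 0.15×81.5 + 0.1×58.7 = 72.698%
Difference = 72.698 − 69.3556 = 3.3424 pp.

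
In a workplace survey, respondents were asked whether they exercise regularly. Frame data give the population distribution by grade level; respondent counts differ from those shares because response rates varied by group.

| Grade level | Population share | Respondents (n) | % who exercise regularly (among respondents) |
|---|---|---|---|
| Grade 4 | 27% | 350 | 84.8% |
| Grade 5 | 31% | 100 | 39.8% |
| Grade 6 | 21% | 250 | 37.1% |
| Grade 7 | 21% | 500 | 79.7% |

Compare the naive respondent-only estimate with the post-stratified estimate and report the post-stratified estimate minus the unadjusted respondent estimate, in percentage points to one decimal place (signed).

Naive respondent-only estimate (weights = respondent counts):
  (350/1200)×84.8 + (100/1200)×39.8 + (250/1200)×37.1 + (500/1200)×79.7 = 68.9875%
Reweighting by population grade level shares:
  0.27×84.8 + 0.31×39.8 + 0.21×37.1 + 0.21×79.7 = 59.762%
Difference = 59.762 − 68.9875 = -9.2255 pp.

-9.2 percentage points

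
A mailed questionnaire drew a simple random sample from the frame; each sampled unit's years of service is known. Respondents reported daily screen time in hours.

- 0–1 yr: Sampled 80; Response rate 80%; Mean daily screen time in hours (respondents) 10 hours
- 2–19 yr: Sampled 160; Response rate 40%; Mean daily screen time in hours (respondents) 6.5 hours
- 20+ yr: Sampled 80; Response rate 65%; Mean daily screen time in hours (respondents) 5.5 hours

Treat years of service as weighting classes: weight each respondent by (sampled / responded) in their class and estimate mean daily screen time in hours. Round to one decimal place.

7.1

With weight = n_sampled/n_responded per class, the weighted class total is n_sampled:
  0–1 yr: 80 × 10 = 800
  2–19 yr: 160 × 6.5 = 1040
  20+ yr: 80 × 5.5 = 440
Adjusted estimate = 2280 / 320 = 7.125 → 7.1.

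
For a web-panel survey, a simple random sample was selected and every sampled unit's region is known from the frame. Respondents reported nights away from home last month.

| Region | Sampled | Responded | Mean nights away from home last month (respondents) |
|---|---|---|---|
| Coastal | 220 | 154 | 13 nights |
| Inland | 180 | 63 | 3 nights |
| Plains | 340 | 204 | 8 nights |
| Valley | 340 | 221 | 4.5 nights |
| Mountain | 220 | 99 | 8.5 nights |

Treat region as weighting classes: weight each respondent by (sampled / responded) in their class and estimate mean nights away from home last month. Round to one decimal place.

7.3

Class response rates: Coastal 154/220 = 70%, Inland 63/180 = 35%, Plains 204/340 = 60%, Valley 221/340 = 65%, Mountain 99/220 = 45%.
Inverse-response-rate weighting restores each class to its sampled count, so class totals weight by n_sampled:
  Coastal: 220 × 13 = 2860
  Inland: 180 × 3 = 540
  Plains: 340 × 8 = 2720
  Valley: 340 × 4.5 = 1530
  Mountain: 220 × 8.5 = 1870
Adjusted estimate = 9520 / 1,300 = 7.32308 → 7.3.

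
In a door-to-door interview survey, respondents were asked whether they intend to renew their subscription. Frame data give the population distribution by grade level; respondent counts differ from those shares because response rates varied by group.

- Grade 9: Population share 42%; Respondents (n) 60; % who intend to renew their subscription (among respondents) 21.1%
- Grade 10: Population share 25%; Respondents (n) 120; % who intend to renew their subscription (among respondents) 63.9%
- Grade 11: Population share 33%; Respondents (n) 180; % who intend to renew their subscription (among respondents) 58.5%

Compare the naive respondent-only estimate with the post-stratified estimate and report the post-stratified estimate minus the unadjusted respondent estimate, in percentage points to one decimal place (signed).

Without adjustment, the pooled respondent share is:
  (60/360)×21.1 + (120/360)×63.9 + (180/360)×58.5 = 54.0667%
Post-stratifying to population shares instead:
  0.42×21.1 + 0.25×63.9 + 0.33×58.5 = 44.142%
Difference = 44.142 − 54.0667 = -9.9247 pp.

-9.9 percentage points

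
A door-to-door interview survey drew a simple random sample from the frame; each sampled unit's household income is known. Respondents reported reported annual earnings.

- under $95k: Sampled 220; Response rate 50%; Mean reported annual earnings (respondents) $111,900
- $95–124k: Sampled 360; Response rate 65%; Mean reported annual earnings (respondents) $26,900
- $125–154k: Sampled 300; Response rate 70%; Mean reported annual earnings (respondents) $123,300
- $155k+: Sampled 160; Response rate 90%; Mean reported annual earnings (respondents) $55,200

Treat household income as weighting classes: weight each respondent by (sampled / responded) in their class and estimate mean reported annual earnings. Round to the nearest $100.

Each respondent's weight = sampled/responded in their class; summing within a class gives n_sampled, so:
  under $95k: 220 × 111,900 = 24,618,000
  $95–124k: 360 × 26,900 = 9,684,000
  $125–154k: 300 × 123,300 = 36,990,000
  $155k+: 160 × 55,200 = 8,832,000
Adjusted estimate = 80,124,000 / 1,040 = 77042.3 → $77,000.

$77,000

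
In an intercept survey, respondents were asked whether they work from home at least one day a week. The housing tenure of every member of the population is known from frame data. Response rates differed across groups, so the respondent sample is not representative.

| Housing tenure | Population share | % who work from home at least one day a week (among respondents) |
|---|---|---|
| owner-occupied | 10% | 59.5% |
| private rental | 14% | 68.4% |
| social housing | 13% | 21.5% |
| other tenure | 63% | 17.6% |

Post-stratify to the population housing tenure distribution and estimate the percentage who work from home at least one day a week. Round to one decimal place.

Each cell contributes population-share × respondent value:
  owner-occupied: 0.1 × 59.5 = 5.95
  private rental: 0.14 × 68.4 = 9.576
  social housing: 0.13 × 21.5 = 2.795
  other tenure: 0.63 × 17.6 = 11.088
Post-stratified estimate = 29.409 → 29.4%.

29.4%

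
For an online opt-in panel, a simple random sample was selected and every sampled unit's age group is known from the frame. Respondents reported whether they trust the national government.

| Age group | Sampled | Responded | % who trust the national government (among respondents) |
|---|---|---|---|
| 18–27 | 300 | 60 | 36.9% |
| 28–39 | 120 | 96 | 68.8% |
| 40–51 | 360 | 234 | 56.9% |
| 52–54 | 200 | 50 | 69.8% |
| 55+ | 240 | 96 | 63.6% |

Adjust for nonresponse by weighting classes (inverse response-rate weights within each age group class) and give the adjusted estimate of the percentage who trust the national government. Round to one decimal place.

56.6%

Class response rates: 18–27 60/300 = 20%, 28–39 96/120 = 80%, 40–51 234/360 = 65%, 52–54 50/200 = 25%, 55+ 96/240 = 40%.
Weighting each respondent by the inverse class response rate inflates each class back to its sampled size, so the class weight is n_sampled:
  18–27: 300 × 36.9 = 11,070
  28–39: 120 × 68.8 = 8256
  40–51: 360 × 56.9 = 20,484
  52–54: 200 × 69.8 = 13,960
  55+: 240 × 63.6 = 15,264
Adjusted estimate = 69,034 / 1,220 = 56.5852 → 56.6%.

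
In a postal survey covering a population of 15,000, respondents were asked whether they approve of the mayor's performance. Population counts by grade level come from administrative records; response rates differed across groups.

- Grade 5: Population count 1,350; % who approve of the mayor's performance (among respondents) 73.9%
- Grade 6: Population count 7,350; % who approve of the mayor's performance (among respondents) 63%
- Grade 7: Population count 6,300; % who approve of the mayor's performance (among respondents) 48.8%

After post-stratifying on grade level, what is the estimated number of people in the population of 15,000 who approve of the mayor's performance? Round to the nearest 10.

8,700

Estimated count per cell = population count × respondent percentage:
  Grade 5: 1,350 × 73.9% = 997.65
  Grade 6: 7,350 × 63% = 4630.5
  Grade 7: 6,300 × 48.8% = 3074.4
Estimated total = 8702.55 → 8,700.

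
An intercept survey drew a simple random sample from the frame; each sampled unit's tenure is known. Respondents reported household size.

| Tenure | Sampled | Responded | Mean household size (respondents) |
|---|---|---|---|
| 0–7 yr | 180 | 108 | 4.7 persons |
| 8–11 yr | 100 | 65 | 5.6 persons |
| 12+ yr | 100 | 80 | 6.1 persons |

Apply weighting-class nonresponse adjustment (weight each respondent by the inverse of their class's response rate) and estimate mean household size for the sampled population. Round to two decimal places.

5.31

Class response rates: 0–7 yr 108/180 = 60%, 8–11 yr 65/100 = 65%, 12+ yr 80/100 = 80%.
Inverse-response-rate weighting restores each class to its sampled count, so class totals weight by n_sampled:
  0–7 yr: 180 × 4.7 = 846
  8–11 yr: 100 × 5.6 = 560
  12+ yr: 100 × 6.1 = 610
Adjusted estimate = 2016 / 380 = 5.30526 → 5.31.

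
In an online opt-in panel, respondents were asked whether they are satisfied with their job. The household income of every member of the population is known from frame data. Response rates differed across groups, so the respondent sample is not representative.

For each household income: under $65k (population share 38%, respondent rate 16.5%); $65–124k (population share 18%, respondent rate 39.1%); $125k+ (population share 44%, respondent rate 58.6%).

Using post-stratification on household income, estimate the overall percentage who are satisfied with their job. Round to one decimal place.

39.1%

Each cell contributes population-share × respondent value:
  under $65k: 0.38 × 16.5 = 6.27
  $65–124k: 0.18 × 39.1 = 7.038
  $125k+: 0.44 × 58.6 = 25.784
Post-stratified estimate = 39.092 → 39.1%.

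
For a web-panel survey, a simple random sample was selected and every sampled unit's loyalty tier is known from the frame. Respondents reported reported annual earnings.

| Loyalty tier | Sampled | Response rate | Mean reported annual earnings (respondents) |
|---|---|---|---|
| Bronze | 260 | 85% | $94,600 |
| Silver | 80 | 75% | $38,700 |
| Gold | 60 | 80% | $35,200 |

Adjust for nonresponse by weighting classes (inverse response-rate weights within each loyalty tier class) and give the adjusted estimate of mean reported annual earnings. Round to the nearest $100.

Inverse-response-rate weighting restores each class to its sampled count, so class totals weight by n_sampled:
  Bronze: 260 × 94,600 = 24,596,000
  Silver: 80 × 38,700 = 3,096,000
  Gold: 60 × 35,200 = 2,112,000
Adjusted estimate = 29,804,000 / 400 = 74,510 → $74,500.

$74,500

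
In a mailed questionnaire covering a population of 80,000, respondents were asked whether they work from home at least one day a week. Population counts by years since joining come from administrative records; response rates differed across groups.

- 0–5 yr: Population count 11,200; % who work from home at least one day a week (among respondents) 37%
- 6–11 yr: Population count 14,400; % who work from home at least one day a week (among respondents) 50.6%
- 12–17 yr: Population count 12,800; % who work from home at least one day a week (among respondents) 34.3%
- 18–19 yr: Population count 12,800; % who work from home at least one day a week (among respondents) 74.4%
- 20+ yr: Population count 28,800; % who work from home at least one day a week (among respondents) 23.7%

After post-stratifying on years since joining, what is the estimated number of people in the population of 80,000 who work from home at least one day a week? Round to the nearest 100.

Apply each group's respondent rate to its population count:
  0–5 yr: 11,200 × 37% = 4144
  6–11 yr: 14,400 × 50.6% = 7286.4
  12–17 yr: 12,800 × 34.3% = 4390.4
  18–19 yr: 12,800 × 74.4% = 9523.2
  20+ yr: 28,800 × 23.7% = 6825.6
Estimated total = 32169.6 → 32,200.

32,200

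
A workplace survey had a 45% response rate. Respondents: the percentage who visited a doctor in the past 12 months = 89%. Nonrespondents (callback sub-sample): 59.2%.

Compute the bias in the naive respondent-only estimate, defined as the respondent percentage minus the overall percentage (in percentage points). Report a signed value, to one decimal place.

Nonresponse fraction = 1 − 0.45 = 0.55.
Bias = (nonresponse fraction) × (respondent percentage − nonrespondent percentage)
     = 0.55 × (89 − 59.2) = 0.55 × 29.8 = 16.39.

+16.4 percentage points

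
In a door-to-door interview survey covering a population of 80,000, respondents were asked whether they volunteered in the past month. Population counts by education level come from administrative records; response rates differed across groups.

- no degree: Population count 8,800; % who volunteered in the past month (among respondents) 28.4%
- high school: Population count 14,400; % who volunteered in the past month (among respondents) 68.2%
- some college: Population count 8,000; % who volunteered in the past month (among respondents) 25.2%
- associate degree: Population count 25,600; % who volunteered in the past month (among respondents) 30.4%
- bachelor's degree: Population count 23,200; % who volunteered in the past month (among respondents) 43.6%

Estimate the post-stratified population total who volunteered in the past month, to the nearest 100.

32,200

Estimated count per cell = population count × respondent percentage:
  no degree: 8,800 × 28.4% = 2499.2
  high school: 14,400 × 68.2% = 9820.8
  some college: 8,000 × 25.2% = 2016
  associate degree: 25,600 × 30.4% = 7782.4
  bachelor's degree: 23,200 × 43.6% = 10115.2
Estimated total = 32233.6 → 32,200.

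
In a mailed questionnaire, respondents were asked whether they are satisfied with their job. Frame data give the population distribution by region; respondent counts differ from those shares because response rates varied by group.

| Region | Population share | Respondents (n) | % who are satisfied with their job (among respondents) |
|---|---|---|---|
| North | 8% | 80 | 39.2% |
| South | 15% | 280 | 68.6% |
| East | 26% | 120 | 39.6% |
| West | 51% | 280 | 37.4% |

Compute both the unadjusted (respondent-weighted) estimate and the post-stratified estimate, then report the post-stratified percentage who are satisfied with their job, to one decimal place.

Without adjustment, the pooled respondent share is:
  (80/760)×39.2 + (280/760)×68.6 + (120/760)×39.6 + (280/760)×37.4 = 49.4316%
Post-stratifying to population shares instead:
  0.08×39.2 + 0.15×68.6 + 0.26×39.6 + 0.51×37.4 = 42.796%

42.8%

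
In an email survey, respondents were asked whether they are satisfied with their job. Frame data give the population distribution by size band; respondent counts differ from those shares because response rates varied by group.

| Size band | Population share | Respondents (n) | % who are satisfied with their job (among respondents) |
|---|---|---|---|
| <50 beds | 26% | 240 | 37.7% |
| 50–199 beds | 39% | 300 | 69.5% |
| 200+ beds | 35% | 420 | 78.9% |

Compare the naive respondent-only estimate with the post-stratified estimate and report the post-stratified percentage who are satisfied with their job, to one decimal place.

Unadjusted (pooled respondent) estimate weights by respondent counts:
  (240/960)×37.7 + (300/960)×69.5 + (420/960)×78.9 = 65.6625%
Post-stratifying to population shares instead:
  0.26×37.7 + 0.39×69.5 + 0.35×78.9 = 64.522%

64.5%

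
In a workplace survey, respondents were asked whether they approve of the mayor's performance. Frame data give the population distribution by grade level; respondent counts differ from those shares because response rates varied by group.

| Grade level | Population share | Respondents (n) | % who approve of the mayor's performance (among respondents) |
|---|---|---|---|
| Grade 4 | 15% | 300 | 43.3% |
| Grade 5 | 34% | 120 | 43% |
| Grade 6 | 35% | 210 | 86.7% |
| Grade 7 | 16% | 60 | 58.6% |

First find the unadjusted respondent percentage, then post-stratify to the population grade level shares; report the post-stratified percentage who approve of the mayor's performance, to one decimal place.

60.8%

Naive respondent-only estimate (weights = respondent counts):
  (300/690)×43.3 + (120/690)×43 + (210/690)×86.7 + (60/690)×58.6 = 57.787%
Reweighting by population grade level shares:
  0.15×43.3 + 0.34×43 + 0.35×86.7 + 0.16×58.6 = 60.836%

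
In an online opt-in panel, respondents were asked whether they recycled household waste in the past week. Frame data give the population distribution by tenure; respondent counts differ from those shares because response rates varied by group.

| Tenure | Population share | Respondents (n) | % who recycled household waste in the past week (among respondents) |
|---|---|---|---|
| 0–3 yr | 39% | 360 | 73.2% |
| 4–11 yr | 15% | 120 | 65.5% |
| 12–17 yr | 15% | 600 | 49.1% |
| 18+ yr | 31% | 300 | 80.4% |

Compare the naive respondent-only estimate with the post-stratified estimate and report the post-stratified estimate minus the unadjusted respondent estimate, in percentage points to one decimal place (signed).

+7.0 percentage points

Unadjusted (pooled respondent) estimate weights by respondent counts:
  (360/1380)×73.2 + (120/1380)×65.5 + (600/1380)×49.1 + (300/1380)×80.4 = 63.6174%
Post-stratified estimate weights by population shares:
  0.39×73.2 + 0.15×65.5 + 0.15×49.1 + 0.31×80.4 = 70.662%
Difference = 70.662 − 63.6174 = 7.0446 pp.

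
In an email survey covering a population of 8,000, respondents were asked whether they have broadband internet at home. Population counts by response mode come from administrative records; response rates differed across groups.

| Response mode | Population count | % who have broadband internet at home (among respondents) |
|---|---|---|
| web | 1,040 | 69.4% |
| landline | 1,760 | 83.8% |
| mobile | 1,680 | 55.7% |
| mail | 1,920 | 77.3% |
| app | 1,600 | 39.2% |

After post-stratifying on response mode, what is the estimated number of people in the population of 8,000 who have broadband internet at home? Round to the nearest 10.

Estimated count per cell = population count × respondent percentage:
  web: 1,040 × 69.4% = 721.76
  landline: 1,760 × 83.8% = 1474.88
  mobile: 1,680 × 55.7% = 935.76
  mail: 1,920 × 77.3% = 1484.16
  app: 1,600 × 39.2% = 627.2
Estimated total = 5243.76 → 5,240.

5,240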